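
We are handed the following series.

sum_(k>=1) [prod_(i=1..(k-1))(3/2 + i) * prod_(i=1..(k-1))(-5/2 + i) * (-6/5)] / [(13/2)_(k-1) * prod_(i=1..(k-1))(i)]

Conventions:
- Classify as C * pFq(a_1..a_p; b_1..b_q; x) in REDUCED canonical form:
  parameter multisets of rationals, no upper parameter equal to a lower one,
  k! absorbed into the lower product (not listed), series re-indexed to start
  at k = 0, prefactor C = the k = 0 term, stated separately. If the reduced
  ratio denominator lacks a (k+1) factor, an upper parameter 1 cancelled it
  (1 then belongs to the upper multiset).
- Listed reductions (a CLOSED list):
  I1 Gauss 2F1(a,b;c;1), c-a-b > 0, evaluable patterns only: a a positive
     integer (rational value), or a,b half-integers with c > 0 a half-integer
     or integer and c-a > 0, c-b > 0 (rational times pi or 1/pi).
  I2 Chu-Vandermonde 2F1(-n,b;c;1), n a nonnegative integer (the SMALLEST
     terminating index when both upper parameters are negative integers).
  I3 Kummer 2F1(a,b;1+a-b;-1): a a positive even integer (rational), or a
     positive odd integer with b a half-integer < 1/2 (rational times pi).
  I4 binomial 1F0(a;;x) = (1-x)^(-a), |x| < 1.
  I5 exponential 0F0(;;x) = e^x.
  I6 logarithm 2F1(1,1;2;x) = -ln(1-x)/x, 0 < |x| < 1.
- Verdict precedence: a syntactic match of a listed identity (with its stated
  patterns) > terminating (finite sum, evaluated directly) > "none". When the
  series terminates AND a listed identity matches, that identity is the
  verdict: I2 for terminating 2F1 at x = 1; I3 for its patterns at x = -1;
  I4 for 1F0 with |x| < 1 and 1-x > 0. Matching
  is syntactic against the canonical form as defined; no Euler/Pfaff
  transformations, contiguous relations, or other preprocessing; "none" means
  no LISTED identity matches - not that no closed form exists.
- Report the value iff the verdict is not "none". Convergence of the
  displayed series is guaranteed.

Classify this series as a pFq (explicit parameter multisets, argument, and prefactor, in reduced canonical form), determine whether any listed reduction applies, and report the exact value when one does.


This is -6/5 * 2F1(-3/2, 5/2; 13/2; 1) in reduced canonical form. Verdict at x = 1: the half-integer Gauss pattern (I1) matches (x = 1; upper {-3/2, 5/2} half-integers, c = 13/2 in the evaluable pattern). Sum: (-6237/32768) * pi.

Key step: with t_0 = -6/5, the running product (prefactor -6/5) telescopes to a rising factorial.
Adjacent-term ratio: r(k) = 1 * (k-3/2) (k+5/2) / [(k+13/2) (k+1)] ; factor over Q: parameters, x = 1, and C = -6/5.


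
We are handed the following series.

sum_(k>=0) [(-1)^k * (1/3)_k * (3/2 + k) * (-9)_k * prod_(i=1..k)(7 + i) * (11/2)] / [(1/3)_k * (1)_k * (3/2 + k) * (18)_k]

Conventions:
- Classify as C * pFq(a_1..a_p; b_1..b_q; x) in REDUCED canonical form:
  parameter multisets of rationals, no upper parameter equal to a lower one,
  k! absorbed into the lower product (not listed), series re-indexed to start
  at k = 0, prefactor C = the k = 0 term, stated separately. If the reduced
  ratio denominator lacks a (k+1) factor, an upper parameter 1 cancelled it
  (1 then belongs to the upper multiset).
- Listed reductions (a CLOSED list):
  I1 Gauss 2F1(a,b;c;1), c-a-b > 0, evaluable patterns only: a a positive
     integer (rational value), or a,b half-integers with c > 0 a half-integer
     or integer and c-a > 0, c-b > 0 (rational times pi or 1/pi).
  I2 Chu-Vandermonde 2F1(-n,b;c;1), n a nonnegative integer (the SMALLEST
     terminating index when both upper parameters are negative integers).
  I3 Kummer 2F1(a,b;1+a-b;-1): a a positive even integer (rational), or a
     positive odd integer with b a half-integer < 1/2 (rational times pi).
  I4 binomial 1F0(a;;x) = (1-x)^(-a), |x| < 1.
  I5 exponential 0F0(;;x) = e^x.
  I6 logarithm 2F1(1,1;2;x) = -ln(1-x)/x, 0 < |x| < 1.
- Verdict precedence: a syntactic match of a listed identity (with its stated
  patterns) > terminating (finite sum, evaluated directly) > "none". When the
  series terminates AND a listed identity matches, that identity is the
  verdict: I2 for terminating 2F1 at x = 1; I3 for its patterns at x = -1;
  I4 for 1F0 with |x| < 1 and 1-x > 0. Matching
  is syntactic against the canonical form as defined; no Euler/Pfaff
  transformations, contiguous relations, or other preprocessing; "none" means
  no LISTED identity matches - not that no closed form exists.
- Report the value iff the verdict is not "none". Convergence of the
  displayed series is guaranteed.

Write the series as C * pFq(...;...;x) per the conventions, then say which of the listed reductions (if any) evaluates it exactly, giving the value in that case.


Canonical form: C = 11/2 times 2F1 with upper {-9, 8}, lower {18}, x = -1. Verdict at x = -1: the Kummer evaluation I3 matches (x = -1; c = 18 equals 1+a-b for upper {-9, 8}: listed pattern). Value: 187.

Key observation: t_0 = 11/2 here, and the parameter 1/3 appears in both the upper and lower lists and cancels (alongside the other common factor).
Step ratio: r(k) = (-1) * (k-9) (k+8) / [(k+18) (k+1)] - rational; roots negated = parameters, x = (-1), C = 11/2.


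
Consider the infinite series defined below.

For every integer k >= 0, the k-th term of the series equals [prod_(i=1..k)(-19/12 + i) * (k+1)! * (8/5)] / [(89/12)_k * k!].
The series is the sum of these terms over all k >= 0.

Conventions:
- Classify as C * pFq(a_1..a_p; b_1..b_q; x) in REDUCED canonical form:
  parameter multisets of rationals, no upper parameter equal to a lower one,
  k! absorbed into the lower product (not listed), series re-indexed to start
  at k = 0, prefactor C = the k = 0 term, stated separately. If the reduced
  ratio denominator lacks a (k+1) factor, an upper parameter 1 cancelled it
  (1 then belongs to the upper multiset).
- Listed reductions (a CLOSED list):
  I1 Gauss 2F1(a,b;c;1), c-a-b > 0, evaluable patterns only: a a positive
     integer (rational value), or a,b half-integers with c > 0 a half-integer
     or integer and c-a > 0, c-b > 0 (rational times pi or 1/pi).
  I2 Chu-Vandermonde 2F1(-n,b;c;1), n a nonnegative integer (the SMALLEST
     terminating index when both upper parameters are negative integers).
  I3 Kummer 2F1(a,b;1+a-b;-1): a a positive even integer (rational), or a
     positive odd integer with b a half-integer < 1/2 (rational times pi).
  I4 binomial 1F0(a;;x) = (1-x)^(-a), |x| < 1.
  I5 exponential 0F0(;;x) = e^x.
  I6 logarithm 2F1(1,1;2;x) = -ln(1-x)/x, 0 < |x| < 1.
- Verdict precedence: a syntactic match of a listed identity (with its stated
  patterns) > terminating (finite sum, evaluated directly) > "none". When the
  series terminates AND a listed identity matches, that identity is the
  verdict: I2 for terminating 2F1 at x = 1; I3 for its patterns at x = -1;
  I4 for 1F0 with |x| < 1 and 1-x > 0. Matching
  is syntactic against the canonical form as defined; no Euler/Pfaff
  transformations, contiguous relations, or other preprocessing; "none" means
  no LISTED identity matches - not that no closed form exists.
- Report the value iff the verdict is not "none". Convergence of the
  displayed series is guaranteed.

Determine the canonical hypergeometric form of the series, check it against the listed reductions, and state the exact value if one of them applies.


This is 8/5 * 2F1(-7/12, 2; 89/12; 1) in reduced canonical form. Verdict: Gauss's theorem (I1) matches (x = 1: the Gamma ratio telescopes since c-a-b = 6 > 0 and a = 2 in Z>0). Exact value: 143/108.

Key step: t_0 = 8/5 here, and the running product (prefactor 8/5) telescopes to a rising factorial.
Term ratio: r(k) = 1 * (k-7/12) (k+2) / [(k+89/12) (k+1)] - rational in k. x = 1; t_0 = 8/5; negate the roots.


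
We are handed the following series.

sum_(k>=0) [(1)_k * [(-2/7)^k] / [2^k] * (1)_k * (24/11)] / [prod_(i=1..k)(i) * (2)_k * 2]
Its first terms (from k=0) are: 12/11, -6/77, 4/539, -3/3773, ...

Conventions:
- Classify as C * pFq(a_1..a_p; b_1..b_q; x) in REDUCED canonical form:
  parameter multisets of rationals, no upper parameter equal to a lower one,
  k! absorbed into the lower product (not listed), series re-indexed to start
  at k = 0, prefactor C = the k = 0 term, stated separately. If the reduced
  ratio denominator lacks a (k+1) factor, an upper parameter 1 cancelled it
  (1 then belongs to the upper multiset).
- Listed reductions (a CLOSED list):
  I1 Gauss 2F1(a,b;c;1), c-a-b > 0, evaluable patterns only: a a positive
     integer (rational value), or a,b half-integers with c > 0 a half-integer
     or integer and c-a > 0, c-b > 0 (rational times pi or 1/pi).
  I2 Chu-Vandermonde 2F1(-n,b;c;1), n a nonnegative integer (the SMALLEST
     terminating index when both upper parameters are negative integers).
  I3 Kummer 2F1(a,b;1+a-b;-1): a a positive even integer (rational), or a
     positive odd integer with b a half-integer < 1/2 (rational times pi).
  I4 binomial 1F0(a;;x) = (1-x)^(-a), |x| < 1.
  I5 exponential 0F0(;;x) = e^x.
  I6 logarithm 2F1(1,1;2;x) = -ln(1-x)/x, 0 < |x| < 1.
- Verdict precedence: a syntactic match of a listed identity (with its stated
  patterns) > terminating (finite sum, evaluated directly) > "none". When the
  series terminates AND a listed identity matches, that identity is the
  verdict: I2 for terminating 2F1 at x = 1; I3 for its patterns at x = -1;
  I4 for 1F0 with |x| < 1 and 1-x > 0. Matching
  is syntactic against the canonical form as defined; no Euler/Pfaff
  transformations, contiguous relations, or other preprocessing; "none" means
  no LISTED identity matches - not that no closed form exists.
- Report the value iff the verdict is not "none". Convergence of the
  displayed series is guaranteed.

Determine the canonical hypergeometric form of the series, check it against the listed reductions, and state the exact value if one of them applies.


At argument -1/7: a 2F1 with upper {1, 1}, lower {2}, scaled by C = 12/11. Verdict: the I6 logarithm reduction applies (the logarithm: parameters (1,1;2), x = -1/7). Exact value: (84/11) * ln(8/7).

Key step: t_0 = 12/11 here, and the product of the first k integers (C = 12/11, x = -1/7) is k!.
Adjacent-term ratio: r(k) = (-1/7) * (k+1) (k+1) / [(k+2) (k+1)] - rational in k, leading ratio (-1/7); with t_0 = 12/11, classification follows.


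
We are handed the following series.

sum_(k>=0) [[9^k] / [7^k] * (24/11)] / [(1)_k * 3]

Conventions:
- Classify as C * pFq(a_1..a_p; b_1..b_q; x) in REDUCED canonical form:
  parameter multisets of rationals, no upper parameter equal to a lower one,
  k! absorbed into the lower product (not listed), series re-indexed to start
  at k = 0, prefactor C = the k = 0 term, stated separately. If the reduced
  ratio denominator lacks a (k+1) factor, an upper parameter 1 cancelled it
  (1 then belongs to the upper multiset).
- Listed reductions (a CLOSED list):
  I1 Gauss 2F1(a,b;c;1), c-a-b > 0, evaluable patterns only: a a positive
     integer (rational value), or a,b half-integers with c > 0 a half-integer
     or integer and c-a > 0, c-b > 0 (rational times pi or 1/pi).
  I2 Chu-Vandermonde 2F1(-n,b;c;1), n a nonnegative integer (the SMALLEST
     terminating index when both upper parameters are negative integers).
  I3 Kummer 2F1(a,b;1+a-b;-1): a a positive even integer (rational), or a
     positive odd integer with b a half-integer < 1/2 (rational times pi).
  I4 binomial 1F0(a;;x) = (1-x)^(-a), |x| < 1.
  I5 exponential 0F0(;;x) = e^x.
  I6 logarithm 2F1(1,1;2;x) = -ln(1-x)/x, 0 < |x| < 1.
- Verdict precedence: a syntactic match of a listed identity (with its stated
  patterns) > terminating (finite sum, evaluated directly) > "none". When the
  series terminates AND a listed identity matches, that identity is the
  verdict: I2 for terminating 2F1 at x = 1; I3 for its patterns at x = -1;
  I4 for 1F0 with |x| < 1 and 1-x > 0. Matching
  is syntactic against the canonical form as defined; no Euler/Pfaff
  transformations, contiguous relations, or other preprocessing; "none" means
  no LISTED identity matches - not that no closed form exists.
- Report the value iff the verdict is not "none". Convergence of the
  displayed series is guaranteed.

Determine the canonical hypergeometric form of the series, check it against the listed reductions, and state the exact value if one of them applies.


Classification (C = 8/11): 0F0 with upper {-}, lower {-}, argument x = 9/7. Verdict: this is exponential (I5) (the 0F0 exponential series at x = 9/7). Value: (8/11) * e^(9/7).

First insight: from the first term 8/11: (1)_k (prefactor 8/11) is k! itself.
Adjacent-term ratio: r(k) = (9/7) * 1 / [(k+1)] - poly over poly, x = (9/7) from leading terms; C = 8/11 at k = 0.


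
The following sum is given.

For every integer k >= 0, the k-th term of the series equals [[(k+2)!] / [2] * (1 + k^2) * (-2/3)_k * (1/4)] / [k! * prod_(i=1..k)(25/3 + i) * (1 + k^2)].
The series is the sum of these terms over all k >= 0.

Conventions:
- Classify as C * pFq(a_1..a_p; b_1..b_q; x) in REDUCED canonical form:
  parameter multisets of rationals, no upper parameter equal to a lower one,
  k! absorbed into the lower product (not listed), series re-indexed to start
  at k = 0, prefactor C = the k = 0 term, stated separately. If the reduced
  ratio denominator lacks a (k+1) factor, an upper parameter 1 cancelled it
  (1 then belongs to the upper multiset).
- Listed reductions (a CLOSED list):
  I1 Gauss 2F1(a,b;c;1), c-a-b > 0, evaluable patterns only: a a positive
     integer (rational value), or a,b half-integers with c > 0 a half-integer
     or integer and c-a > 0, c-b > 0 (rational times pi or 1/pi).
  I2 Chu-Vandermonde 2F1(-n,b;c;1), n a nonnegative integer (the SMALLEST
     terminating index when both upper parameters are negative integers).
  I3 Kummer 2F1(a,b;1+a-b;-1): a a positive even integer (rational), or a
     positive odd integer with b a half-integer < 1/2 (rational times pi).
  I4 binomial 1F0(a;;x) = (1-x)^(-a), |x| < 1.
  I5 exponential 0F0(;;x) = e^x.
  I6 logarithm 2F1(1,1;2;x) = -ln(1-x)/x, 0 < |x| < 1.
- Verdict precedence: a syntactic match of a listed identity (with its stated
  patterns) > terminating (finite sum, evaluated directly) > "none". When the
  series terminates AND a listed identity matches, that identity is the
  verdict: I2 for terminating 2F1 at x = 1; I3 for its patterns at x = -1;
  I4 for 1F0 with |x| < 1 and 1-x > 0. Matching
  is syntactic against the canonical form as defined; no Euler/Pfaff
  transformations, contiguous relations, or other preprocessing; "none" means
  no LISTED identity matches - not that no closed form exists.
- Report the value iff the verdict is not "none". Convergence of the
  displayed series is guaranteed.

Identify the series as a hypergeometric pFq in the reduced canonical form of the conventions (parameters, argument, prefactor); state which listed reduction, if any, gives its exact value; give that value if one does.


Key observation: x = 1 and the lower running product (C = 1/4, x = 1) is a rising factorial.
Adjacent-term ratio: r(k) = 1 * (k-2/3) (k+3) / [(k+28/3) (k+1)] - rational in k, leading ratio 1; with t_0 = 1/4, classification follows.

x = 1 here; the reduced form reads 2F1, upper {-2/3, 3}, lower {28/3}, C = 1/4. Verdict at x = 1: the Gauss summation I1 matches (x = 1: the Gamma ratio telescopes since c-a-b = 7 > 0 and a = 3 in Z>0). Hence: 5225/27216.


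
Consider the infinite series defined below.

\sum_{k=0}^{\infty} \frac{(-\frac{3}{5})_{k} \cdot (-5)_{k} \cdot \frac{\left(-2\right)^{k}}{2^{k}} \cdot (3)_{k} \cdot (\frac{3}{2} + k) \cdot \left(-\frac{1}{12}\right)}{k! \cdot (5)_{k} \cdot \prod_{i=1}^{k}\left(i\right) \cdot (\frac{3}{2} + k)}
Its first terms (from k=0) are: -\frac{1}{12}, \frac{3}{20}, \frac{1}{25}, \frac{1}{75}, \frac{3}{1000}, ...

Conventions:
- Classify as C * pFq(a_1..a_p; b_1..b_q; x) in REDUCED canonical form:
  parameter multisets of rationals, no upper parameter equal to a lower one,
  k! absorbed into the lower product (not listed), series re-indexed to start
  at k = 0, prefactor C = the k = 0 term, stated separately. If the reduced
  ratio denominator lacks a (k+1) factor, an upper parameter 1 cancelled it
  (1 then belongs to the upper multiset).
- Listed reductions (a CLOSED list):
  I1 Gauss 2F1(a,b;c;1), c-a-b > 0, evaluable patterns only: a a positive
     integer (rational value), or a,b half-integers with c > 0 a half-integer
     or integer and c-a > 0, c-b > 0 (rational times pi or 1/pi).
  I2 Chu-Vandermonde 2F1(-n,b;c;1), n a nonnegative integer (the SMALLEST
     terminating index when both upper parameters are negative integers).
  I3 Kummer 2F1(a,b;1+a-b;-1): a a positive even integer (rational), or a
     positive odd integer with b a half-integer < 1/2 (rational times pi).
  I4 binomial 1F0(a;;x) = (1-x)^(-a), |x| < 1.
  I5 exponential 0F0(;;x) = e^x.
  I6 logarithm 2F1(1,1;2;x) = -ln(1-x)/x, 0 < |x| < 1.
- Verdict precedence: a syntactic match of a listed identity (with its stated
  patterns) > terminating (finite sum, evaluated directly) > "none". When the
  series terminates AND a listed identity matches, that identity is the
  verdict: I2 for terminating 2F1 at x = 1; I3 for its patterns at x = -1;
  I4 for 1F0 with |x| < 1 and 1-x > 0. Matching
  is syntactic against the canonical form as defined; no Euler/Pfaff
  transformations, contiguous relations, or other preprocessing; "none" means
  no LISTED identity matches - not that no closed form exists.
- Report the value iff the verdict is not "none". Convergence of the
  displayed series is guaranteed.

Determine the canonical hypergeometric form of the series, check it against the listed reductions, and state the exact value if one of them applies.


With C = -\frac{1}{12}: the canonical form is 3F2(-5, -\frac{3}{5}, 3; 1, 5; -1). Verdict: terminating. With -5 upstairs the series is a 6-term polynomial sum; evaluated term by term. Sum: \frac{11561}{93750}.

Key step: t_0 = -\frac{1}{12} here, and the factor k + 3/2 cancels (top and bottom), leaving C = -1/12, x = -1.
Consecutive-term ratio: r(k) = -1 * (k-5) (k-\frac{3}{5}) (k+3) / [(k+1) (k+5) (k+1)] - rational in k, leading ratio -1; with t_0 = -\frac{1}{12}, classification follows.


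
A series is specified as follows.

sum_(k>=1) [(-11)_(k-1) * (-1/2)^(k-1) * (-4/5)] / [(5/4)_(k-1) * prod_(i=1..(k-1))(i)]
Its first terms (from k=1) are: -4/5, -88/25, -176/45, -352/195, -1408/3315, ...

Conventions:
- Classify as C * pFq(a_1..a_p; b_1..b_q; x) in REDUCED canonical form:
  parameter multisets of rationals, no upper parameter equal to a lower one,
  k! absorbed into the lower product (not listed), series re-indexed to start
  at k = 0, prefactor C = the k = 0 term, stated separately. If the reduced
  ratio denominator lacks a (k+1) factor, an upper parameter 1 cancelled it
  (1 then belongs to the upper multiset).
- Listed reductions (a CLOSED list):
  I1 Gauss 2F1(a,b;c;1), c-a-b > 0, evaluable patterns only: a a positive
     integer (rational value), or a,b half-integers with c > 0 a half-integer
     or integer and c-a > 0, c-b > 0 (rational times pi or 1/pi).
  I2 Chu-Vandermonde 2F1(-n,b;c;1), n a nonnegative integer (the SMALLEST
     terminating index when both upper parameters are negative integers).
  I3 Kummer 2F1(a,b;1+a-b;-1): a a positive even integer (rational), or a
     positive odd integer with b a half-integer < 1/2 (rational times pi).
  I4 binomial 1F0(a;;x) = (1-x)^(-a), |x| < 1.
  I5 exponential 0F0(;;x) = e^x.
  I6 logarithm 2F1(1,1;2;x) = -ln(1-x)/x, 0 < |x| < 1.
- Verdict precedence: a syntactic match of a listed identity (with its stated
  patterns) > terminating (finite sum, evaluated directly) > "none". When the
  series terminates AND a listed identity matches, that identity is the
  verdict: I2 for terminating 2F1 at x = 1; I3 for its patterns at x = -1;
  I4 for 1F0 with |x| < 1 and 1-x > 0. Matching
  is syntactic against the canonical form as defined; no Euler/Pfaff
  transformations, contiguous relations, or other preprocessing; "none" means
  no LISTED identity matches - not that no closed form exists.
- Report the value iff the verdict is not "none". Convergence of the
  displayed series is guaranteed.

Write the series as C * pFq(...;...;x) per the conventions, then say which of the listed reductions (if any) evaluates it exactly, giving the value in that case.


This is -4/5 * 1F1(-11; 5/4; -1/2) in reduced canonical form. Verdict: terminating - no listed pattern fits, but -11 in the upper list cuts the series at k = 11; direct evaluation. Its exact value is -17945583747112172/1705470169528125.

Key observation: t_0 = -4/5 here, and the product of the first k integers (C = -4/5, x = -1/2) is k!.
Term ratio: r(k) = (-1/2) * (k-11) / [(k+5/4) (k+1)] - rational in k, leading ratio (-1/2); with t_0 = -4/5, classification follows.


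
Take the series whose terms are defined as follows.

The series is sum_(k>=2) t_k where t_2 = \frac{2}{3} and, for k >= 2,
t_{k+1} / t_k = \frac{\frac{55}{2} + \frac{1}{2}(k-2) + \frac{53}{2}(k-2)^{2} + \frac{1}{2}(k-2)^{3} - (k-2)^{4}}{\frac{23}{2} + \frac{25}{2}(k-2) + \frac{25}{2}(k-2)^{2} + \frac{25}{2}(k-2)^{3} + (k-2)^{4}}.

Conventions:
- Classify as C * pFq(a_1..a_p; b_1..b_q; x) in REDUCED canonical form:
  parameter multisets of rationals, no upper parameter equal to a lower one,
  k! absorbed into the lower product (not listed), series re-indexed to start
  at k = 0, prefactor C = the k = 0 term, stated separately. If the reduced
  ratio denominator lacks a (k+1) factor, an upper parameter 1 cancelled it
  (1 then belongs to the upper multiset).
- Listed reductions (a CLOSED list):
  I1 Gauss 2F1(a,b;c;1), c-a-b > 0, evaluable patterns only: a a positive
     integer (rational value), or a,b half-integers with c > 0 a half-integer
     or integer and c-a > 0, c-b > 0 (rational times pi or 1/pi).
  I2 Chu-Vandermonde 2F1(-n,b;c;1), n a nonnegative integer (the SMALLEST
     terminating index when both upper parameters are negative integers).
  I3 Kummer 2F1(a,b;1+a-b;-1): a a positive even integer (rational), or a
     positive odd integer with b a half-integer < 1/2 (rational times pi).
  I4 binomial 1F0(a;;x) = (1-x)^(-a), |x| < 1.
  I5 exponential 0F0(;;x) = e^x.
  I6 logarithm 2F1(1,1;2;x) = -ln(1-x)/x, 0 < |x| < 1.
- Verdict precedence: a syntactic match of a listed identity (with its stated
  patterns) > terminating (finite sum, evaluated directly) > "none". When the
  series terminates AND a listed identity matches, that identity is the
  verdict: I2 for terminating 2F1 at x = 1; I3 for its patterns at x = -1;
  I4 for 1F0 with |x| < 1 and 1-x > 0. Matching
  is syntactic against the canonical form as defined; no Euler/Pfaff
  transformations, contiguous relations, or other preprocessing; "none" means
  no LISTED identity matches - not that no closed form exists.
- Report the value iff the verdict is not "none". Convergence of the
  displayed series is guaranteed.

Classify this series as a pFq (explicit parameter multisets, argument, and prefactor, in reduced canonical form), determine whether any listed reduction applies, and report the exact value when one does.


x = -1 here; the reduced form reads 2F1, upper {-\frac{11}{2}, 5}, lower {\frac{23}{2}}, C = \frac{2}{3}. Verdict: Kummer (I3) applies (x = -1; c = \frac{23}{2} equals 1+a-b for upper {-\frac{11}{2}, 5}: listed pattern). Its exact value is \frac{14549535}{8388608} \cdot \pi.

Key observation: t_0 being \frac{2}{3}, the expanded ratio factors over Q; C = 2/3, x = -1, roots give parameters.
Consecutive-term ratio: r(k) = -1 * (k-\frac{11}{2}) (k+5) / [(k+\frac{23}{2}) (k+1)] - poly over poly, x = -1 from leading terms; C = \frac{2}{3} at k = 0.


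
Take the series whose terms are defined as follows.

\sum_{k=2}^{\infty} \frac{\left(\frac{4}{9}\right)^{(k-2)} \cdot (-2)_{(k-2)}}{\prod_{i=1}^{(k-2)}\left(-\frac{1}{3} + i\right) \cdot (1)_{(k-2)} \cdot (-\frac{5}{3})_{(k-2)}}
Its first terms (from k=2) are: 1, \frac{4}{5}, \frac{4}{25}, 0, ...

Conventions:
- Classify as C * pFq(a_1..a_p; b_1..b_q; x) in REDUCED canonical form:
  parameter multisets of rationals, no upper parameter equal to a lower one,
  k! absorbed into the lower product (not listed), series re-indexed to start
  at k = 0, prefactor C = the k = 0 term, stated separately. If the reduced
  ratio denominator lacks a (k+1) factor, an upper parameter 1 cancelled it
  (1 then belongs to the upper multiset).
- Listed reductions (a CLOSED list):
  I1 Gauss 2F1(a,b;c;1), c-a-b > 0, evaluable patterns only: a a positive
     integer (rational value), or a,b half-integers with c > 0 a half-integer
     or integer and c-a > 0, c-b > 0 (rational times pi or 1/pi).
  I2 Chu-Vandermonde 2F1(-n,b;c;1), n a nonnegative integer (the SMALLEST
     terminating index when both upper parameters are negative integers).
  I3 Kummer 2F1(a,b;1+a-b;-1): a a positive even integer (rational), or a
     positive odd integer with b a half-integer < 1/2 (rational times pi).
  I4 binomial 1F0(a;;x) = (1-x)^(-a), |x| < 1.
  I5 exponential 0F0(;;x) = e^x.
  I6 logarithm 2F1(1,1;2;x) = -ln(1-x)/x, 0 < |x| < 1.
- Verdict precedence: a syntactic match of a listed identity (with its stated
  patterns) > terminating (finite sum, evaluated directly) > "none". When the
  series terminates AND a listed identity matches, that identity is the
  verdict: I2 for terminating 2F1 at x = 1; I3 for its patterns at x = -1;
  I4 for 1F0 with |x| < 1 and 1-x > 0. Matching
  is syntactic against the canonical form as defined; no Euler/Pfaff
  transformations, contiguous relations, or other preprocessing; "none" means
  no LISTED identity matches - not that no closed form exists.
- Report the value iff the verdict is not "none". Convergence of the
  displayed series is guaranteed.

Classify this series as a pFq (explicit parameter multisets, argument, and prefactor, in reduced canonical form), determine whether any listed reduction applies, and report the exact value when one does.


Structural cue: with t_0 = 1, the lower running product (prefactor 1) is a rising factorial.
Ratio: r(k) = \frac{4}{9} * (k-2) / [(k-\frac{5}{3}) (k+\frac{2}{3}) (k+1)] - poly over poly, x = \frac{4}{9} from leading terms; C = 1 at k = 0.

This is 1 * 1F2(-2; -\frac{5}{3}, \frac{2}{3}; \frac{4}{9}) in reduced canonical form. Verdict: terminating. (-2)_k vanishes past k = 2, leaving a 3-term sum, computed directly. Sum: \frac{49}{25}.


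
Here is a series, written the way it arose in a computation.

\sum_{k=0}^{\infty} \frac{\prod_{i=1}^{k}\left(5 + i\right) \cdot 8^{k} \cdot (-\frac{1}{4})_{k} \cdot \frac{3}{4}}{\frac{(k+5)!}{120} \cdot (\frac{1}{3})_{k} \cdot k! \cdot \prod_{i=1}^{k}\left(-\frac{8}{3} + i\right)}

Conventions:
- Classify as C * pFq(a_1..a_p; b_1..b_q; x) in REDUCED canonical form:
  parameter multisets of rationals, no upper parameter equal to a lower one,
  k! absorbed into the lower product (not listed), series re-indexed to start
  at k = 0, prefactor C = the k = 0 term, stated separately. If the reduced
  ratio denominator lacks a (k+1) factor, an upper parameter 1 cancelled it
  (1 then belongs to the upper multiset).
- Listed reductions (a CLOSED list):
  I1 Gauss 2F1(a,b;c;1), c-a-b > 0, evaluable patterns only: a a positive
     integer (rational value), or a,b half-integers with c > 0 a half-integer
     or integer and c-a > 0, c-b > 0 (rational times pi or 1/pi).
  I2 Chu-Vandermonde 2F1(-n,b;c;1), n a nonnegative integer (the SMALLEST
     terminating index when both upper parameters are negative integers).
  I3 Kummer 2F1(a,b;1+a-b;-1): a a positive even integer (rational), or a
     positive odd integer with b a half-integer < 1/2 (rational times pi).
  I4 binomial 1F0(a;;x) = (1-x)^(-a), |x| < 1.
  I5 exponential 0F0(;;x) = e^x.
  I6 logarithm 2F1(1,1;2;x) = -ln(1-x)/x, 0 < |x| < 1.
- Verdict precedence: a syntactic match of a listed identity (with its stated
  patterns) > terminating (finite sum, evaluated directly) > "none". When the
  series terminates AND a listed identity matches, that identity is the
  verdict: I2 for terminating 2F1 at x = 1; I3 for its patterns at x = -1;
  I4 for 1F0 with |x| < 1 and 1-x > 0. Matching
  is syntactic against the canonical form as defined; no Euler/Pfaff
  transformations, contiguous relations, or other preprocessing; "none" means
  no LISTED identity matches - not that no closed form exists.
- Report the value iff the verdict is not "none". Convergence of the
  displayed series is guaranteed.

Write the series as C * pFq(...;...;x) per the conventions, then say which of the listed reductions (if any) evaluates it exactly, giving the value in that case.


Reduced: x = 8, 1F2, upper = {-\frac{1}{4}}, lower = {-\frac{5}{3}, \frac{1}{3}}, C = \frac{3}{4}. Verdict: none - at argument 8 the multisets {-\frac{1}{4}} ; {-\frac{5}{3}, \frac{1}{3}} match no listed identity.

First insight: from the first term \frac{3}{4}: the parameter 6 appears in both the upper and lower lists and cancels.
Adjacent-term ratio: r(k) = 8 * (k-\frac{1}{4}) / [(k-\frac{5}{3}) (k+\frac{1}{3}) (k+1)] ; factor over Q: parameters, x = 8, and C = \frac{3}{4}.


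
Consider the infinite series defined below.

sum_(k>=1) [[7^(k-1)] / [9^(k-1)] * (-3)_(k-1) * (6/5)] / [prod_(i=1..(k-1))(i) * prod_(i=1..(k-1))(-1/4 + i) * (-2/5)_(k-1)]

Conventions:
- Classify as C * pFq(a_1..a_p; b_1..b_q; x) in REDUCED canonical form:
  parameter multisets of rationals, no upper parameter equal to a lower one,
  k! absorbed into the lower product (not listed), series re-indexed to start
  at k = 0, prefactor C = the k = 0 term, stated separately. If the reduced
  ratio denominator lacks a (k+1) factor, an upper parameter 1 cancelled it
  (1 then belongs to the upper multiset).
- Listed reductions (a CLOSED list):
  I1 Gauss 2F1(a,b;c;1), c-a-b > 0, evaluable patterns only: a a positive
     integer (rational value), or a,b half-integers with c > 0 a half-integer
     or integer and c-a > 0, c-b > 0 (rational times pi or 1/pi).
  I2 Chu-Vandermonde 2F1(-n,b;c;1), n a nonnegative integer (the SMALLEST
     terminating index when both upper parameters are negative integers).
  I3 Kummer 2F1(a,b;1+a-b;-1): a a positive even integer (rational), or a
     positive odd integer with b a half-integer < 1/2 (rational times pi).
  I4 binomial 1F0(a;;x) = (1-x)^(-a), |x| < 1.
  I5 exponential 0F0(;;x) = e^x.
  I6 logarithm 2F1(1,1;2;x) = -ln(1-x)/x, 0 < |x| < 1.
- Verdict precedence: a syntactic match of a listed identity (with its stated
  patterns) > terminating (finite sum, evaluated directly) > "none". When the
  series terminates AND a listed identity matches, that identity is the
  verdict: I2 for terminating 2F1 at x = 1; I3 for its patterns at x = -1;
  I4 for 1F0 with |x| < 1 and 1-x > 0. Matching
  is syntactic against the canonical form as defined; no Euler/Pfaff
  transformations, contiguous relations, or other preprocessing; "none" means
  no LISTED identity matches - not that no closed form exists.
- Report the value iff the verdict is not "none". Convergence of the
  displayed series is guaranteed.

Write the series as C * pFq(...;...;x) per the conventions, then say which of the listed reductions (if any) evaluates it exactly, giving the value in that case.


At argument 7/9: a 1F2 with upper {-3}, lower {-2/5, 3/4}, scaled by C = 6/5. Verdict: terminating - upper parameter -3 makes this a finite sum (last index 3), evaluated exactly. Value: 484402/120285.

First insight: with t_0 = 6/5, the lower running product (C = 6/5) is a rising factorial.
Ratio: r(k) = (7/9) * (k-3) / [(k-2/5) (k+3/4) (k+1)] - rational; roots negated = parameters, x = (7/9), C = 6/5.


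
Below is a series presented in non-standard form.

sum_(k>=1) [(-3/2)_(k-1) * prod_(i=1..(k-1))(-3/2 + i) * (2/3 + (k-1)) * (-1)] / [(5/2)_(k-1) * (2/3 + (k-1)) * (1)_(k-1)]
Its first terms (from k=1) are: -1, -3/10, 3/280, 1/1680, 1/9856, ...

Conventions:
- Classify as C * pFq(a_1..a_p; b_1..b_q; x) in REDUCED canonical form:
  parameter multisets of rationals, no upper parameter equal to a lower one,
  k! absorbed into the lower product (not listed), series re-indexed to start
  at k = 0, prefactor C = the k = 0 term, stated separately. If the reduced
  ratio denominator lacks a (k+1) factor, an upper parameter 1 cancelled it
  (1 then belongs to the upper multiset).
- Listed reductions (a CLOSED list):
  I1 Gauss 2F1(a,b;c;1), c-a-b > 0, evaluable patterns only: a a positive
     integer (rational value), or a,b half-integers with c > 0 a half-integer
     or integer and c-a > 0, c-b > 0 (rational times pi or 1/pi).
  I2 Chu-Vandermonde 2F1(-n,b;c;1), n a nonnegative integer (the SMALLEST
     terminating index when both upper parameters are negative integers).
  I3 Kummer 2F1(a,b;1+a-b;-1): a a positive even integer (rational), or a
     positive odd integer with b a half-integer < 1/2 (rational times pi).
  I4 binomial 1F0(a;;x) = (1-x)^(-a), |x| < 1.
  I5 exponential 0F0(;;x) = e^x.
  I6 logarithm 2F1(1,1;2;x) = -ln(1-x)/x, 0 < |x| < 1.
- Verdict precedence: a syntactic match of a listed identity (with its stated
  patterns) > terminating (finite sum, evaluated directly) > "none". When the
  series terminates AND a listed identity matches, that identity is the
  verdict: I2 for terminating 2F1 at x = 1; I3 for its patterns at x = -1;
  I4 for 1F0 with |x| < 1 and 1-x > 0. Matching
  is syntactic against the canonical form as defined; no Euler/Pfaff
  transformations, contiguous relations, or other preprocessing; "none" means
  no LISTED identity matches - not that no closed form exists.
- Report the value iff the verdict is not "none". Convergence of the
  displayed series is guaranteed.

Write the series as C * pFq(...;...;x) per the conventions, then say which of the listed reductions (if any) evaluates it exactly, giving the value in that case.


At argument 1: a 2F1 with upper {-3/2, -1/2}, lower {5/2}, scaled by C = -1. Verdict: the half-integer Gauss pattern (I1) applies (x = 1; upper {-3/2, -1/2} half-integers, c = 5/2 in the evaluable pattern). Value: (-105/256) * pi.

The tell: from the first term -1: (1)_k (prefactor -1) is k! itself.
Adjacent-term ratio: r(k) = 1 * (k-3/2) (k-1/2) / [(k+5/2) (k+1)] - rational in k. x = 1; t_0 = -1; negate the roots.


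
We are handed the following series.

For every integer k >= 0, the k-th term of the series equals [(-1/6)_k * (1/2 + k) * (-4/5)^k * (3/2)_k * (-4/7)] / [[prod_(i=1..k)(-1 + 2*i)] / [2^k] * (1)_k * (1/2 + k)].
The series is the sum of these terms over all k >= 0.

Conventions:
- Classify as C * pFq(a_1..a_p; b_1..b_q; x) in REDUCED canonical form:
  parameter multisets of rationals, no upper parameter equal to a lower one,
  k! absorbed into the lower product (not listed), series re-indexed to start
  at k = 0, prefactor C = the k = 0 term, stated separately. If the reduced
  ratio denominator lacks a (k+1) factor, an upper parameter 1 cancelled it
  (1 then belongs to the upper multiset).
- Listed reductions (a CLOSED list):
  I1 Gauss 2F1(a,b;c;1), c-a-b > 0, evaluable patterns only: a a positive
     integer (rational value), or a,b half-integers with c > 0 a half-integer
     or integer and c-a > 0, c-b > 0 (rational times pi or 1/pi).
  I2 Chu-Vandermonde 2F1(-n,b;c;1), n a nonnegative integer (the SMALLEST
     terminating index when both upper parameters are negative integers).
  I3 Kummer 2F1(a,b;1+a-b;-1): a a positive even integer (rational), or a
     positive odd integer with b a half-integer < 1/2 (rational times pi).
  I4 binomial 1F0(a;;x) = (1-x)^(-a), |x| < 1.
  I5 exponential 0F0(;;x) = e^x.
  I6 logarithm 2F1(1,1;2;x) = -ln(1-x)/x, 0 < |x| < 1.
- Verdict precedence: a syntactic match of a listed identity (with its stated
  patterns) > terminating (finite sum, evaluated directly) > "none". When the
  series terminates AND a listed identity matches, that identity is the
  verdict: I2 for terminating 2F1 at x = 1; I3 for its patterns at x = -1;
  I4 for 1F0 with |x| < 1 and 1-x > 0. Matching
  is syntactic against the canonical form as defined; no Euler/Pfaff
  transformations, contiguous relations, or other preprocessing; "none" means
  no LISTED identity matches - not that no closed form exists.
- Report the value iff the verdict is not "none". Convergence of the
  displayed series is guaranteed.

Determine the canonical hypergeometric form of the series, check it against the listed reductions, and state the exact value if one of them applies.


Classification (C = -4/7): 2F1 with upper {-1/6, 3/2}, lower {1/2}, argument x = -4/5. Verdict: none. Every listed pattern misses the 2F1 form at -4/5, upper {-1/6, 3/2}.

Key observation: t_0 being -4/7, (1)_k (prefactor -4/7) is k! itself.
Ratio: r(k) = (-4/5) * (k-1/6) (k+3/2) / [(k+1/2) (k+1)] - poly over poly, x = (-4/5) from leading terms; C = -4/7 at k = 0.


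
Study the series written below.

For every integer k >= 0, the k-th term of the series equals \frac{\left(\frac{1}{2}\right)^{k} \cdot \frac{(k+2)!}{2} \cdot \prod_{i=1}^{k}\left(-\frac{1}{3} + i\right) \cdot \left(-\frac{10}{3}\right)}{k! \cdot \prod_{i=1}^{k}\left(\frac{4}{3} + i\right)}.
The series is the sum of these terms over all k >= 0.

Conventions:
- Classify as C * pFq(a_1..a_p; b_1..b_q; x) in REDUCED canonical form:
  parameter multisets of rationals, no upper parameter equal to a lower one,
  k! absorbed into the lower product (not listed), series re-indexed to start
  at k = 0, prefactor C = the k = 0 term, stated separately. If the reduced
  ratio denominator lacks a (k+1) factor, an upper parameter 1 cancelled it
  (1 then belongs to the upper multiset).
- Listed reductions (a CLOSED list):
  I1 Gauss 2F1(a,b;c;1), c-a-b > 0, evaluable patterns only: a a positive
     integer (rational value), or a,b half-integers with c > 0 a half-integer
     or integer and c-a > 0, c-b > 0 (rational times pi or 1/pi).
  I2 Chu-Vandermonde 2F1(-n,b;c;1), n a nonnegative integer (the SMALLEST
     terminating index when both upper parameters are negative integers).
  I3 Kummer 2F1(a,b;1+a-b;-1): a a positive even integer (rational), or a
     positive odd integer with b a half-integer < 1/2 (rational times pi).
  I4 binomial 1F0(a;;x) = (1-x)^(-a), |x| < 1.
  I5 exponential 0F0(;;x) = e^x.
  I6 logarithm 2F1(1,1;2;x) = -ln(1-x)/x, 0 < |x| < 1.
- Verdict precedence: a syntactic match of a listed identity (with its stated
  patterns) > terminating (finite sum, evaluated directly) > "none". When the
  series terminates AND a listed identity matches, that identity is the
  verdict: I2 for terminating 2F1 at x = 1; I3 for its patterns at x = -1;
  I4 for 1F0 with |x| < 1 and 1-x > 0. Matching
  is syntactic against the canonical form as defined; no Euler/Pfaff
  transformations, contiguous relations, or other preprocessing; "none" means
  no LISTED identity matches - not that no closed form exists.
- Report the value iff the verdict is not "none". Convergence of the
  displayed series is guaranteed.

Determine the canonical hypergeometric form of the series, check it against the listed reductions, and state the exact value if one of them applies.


At argument \frac{1}{2}: a 2F1 with upper {\frac{2}{3}, 3}, lower {\frac{7}{3}}, scaled by C = -\frac{10}{3}. Verdict: none - this 2F1 at x = \frac{1}{2} matches no listed pattern, and upper {\frac{2}{3}, 3} holds no stopper.

Structural cue: x = \frac{1}{2} and the factorial ratio (prefactor -10/3) (k+a-1)!/(a-1)! is a rising factorial (a)_k.
Consecutive-term ratio: r(k) = \frac{1}{2} * (k+\frac{2}{3}) (k+3) / [(k+\frac{7}{3}) (k+1)] - rational in k, leading ratio \frac{1}{2}; with t_0 = -\frac{10}{3}, classification follows.


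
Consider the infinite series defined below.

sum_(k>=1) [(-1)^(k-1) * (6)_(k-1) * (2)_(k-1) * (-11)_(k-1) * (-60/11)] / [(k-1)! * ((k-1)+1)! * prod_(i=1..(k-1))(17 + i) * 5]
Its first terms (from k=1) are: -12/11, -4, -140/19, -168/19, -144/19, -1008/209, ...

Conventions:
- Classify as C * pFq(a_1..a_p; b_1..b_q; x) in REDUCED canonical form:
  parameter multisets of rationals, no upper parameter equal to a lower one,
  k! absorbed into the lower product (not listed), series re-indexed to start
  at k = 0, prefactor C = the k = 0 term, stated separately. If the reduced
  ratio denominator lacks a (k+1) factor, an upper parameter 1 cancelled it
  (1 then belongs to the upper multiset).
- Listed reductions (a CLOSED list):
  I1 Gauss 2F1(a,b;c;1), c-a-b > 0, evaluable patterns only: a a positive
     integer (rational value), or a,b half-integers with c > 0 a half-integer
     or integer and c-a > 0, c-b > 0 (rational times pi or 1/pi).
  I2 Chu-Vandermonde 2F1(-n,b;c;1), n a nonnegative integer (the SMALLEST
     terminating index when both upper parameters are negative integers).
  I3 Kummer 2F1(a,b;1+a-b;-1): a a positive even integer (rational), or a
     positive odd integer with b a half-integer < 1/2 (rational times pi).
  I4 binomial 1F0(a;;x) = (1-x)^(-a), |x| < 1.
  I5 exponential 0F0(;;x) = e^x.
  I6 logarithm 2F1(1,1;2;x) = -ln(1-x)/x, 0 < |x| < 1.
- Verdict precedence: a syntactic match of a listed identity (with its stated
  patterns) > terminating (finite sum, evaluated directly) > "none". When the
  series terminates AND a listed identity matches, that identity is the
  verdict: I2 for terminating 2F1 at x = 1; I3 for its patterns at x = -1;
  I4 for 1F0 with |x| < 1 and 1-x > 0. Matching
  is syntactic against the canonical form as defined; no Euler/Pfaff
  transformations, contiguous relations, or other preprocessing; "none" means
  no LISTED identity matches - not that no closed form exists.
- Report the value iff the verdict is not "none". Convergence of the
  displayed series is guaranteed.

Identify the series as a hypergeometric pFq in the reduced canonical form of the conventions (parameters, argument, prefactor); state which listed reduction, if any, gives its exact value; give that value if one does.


Reduced: x = -1, 2F1, upper = {-11, 6}, lower = {18}, C = -12/11. Verdict: Kummer's theorem (I3) fires (x = -1; c = 18 equals 1+a-b for upper {-11, 6}: listed pattern). Its exact value is -408/11.

The tell: from the first term -12/11: the denominator's factorial ratio (C = -12/11, x = -1) is a lower Pochhammer.
Step ratio: r(k) = (-1) * (k-11) (k+6) / [(k+18) (k+1)] ; factor over Q: parameters, x = (-1), and C = -12/11.
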